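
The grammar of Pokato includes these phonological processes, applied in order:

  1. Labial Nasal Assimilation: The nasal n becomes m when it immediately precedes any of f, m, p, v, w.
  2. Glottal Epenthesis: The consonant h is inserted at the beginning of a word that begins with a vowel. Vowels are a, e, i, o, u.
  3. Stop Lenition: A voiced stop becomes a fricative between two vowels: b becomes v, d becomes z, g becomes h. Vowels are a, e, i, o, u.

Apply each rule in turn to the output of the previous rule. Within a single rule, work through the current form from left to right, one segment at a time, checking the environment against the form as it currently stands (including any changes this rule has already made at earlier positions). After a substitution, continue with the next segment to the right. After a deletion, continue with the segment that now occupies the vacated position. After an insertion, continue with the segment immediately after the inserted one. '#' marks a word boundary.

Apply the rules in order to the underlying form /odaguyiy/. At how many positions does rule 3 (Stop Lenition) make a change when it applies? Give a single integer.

1 Labial Nasal Assimilation: no change — [odaguyiy]
2 Glottal Epenthesis: [odaguyiy] → [hodaguyiy]
3 Stop Lenition: [hodaguyiy] → [hozahuyiy]
Rule 3 changed 2 position(s).

2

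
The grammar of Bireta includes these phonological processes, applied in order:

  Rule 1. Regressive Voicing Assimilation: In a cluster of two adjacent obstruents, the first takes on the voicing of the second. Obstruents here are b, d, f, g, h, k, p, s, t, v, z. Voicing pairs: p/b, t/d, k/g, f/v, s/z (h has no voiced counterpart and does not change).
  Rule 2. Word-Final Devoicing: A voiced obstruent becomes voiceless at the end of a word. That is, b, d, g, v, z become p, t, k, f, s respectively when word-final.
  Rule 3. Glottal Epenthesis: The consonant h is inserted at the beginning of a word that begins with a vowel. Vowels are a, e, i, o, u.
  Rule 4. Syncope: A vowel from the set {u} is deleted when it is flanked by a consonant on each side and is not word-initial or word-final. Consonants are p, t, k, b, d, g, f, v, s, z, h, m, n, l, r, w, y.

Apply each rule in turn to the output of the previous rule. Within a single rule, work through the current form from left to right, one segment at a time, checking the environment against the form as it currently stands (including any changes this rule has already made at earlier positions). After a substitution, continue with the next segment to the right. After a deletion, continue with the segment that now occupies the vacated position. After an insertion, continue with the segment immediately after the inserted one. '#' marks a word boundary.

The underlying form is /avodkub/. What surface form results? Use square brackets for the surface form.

[havotkp]

Rule 1 Regressive Voicing Assimilation: [avodkub] → [avotkub]
Rule 2 Word-Final Devoicing: [avotkub] → [avotkup]
Rule 3 Glottal Epenthesis: [avotkup] → [havotkup]
Rule 4 Syncope: [havotkup] → [havotkp]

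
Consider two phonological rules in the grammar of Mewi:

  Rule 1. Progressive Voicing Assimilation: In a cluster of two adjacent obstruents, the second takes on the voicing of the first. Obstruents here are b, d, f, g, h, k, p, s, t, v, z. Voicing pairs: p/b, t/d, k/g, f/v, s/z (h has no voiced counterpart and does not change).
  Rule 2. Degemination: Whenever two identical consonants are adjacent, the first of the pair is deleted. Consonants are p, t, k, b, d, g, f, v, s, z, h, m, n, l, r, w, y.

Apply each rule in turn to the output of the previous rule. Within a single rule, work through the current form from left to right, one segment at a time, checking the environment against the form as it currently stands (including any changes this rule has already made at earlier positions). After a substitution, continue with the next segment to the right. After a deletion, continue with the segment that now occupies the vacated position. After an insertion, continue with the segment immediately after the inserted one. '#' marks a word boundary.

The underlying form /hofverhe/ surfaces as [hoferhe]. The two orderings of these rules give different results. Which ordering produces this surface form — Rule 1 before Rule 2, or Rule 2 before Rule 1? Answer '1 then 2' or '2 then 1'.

Order 1 then 2:
  1 Progressive Voicing Assimilation: [hofverhe] → [hofferhe]
  2 Degemination: [hofferhe] → [hoferhe]
  result: [hoferhe]
Order 2 then 1:
  2 Degemination: no change — [hofverhe]
  1 Progressive Voicing Assimilation: [hofverhe] → [hofferhe]
  result: [hofferhe]

1 then 2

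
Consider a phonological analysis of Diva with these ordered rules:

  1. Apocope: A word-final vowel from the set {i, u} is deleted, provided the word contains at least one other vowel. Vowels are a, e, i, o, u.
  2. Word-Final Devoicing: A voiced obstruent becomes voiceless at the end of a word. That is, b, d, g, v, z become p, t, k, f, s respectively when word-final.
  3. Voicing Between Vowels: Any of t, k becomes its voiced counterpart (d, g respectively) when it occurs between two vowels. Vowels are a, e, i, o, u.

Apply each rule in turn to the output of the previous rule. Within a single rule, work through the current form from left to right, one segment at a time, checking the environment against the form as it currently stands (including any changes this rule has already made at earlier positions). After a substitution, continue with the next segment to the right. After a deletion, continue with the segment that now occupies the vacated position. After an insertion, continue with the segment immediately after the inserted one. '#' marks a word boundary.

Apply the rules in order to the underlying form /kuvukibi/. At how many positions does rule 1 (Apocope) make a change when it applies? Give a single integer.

1

1 Apocope: [kuvukibi] → [kuvukib]
2 Word-Final Devoicing: [kuvukib] → [kuvukip]
3 Voicing Between Vowels: [kuvukip] → [kuvugip]
Rule 1 changed 1 position(s).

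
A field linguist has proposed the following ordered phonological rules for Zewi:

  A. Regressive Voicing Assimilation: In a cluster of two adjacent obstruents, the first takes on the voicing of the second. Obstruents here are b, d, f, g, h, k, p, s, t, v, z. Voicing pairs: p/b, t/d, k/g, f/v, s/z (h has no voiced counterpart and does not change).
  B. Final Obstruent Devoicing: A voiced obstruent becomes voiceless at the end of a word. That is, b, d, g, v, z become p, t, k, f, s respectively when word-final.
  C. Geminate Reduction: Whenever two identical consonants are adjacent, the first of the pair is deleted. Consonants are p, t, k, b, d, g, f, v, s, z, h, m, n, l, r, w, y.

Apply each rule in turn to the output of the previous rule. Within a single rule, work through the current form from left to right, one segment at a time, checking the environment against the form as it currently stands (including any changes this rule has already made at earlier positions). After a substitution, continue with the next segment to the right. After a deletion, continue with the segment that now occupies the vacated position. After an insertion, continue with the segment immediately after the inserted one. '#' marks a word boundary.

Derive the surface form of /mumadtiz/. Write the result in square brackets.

A Regressive Voicing Assimilation: [mumadtiz] → [mumattiz]
B Final Obstruent Devoicing: [mumattiz] → [mumattis]
C Geminate Reduction: [mumattis] → [mumatis]

[mumatis]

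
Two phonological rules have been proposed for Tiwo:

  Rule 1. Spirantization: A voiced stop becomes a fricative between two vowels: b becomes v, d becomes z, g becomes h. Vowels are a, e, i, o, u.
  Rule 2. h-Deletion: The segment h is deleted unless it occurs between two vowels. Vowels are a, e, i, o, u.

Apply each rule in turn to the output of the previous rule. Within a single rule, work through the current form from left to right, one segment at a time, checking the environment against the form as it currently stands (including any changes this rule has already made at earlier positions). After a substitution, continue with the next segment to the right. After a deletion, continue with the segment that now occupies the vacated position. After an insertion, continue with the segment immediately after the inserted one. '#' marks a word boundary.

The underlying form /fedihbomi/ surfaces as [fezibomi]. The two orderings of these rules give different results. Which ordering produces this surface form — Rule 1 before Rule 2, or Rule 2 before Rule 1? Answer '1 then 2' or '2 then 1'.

Order 1 then 2:
  1 Spirantization: [fedihbomi] → [fezihbomi]
  2 h-Deletion: [fezihbomi] → [fezibomi]
  result: [fezibomi]
Order 2 then 1:
  2 h-Deletion: [fedihbomi] → [fedibomi]
  1 Spirantization: [fedibomi] → [fezivomi]
  result: [fezivomi]

1 then 2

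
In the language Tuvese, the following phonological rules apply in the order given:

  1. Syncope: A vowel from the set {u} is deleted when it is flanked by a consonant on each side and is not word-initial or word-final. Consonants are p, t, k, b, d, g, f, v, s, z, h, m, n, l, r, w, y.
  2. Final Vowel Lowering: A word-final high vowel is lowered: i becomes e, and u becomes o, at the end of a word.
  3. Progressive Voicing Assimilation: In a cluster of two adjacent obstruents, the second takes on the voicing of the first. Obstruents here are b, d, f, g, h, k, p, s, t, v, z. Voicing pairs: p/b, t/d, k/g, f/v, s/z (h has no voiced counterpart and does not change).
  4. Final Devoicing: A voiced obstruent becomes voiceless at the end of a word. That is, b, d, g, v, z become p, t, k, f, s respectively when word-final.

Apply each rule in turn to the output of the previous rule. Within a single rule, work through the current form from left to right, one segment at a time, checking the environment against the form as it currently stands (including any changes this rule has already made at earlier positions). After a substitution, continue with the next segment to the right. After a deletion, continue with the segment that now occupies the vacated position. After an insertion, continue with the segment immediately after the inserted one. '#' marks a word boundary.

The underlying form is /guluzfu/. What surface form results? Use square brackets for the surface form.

1 Syncope: [guluzfu] → [glzfu]
2 Final Vowel Lowering: [glzfu] → [glzfo]
3 Progressive Voicing Assimilation: [glzfo] → [glzvo]
4 Final Devoicing: no change — [glzvo]

[glzvo]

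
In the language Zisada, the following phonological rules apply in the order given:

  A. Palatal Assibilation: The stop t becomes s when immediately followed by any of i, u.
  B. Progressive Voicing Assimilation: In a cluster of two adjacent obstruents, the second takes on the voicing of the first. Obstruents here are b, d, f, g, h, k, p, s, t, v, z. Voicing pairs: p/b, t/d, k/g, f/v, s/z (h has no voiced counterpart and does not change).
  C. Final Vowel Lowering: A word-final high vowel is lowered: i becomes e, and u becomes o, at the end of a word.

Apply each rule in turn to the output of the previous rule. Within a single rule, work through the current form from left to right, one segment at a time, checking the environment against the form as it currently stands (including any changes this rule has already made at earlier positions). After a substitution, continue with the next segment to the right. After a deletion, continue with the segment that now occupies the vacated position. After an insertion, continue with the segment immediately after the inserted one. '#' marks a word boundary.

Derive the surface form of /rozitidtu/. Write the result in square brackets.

[rozisidzo]

A Palatal Assibilation: [rozitidtu] → [rozisidsu]
B Progressive Voicing Assimilation: [rozisidsu] → [rozisidzu]
C Final Vowel Lowering: [rozisidzu] → [rozisidzo]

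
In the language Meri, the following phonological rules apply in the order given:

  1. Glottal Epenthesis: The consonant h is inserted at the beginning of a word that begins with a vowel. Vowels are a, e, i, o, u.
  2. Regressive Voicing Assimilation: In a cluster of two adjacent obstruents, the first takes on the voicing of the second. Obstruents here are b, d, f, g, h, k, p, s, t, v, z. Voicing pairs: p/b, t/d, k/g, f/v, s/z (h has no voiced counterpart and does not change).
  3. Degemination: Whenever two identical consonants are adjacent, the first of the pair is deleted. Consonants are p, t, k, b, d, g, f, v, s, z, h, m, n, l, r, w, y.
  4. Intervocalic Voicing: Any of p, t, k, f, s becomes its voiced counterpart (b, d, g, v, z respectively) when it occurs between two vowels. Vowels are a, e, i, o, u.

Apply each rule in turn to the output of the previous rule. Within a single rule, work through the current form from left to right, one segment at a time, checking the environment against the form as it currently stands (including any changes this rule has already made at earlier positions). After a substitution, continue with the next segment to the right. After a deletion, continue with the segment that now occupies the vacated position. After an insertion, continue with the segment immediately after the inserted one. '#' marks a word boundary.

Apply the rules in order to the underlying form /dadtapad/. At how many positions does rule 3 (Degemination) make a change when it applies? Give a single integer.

1 Glottal Epenthesis: no change — [dadtapad]
2 Regressive Voicing Assimilation: [dadtapad] → [dattapad]
3 Degemination: [dattapad] → [datapad]
4 Intervocalic Voicing: [datapad] → [dadabad]
Rule 3 changed 1 position(s).

1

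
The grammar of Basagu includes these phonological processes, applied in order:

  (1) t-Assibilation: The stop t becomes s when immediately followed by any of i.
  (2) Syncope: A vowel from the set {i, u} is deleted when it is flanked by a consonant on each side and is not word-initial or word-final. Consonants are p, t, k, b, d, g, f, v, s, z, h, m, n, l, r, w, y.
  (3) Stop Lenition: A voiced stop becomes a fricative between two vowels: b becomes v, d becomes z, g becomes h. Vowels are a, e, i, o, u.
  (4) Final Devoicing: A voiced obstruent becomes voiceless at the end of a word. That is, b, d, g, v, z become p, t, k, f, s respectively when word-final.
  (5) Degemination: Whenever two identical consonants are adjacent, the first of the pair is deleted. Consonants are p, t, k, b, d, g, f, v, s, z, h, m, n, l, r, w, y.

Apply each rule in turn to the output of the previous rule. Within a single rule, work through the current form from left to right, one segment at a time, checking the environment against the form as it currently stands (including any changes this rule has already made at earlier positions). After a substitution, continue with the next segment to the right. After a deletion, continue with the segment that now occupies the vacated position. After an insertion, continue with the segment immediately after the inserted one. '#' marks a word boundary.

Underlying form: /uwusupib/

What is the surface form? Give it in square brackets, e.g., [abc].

(1) t-Assibilation: no change — [uwusupib]
(2) Syncope: [uwusupib] → [uwspb]
(3) Stop Lenition: no change — [uwspb]
(4) Final Devoicing: [uwspb] → [uwspp]
(5) Degemination: [uwspp] → [uwsp]

[uwsp]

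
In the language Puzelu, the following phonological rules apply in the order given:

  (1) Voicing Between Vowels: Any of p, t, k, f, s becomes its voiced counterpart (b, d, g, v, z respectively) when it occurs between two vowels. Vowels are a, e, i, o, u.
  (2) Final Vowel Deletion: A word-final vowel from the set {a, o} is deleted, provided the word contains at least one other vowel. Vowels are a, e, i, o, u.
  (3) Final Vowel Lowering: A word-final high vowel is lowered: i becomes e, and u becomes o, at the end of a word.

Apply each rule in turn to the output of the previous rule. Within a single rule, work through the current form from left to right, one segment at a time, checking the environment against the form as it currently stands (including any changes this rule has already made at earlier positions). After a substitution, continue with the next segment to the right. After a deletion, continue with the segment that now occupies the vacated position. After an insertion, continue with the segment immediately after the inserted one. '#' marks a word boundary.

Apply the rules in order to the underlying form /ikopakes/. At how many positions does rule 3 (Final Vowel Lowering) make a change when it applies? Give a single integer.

0

(1) Voicing Between Vowels: [ikopakes] → [igobages]
(2) Final Vowel Deletion: no change — [igobages]
(3) Final Vowel Lowering: no change — [igobages]
Rule 3 changed 0 position(s).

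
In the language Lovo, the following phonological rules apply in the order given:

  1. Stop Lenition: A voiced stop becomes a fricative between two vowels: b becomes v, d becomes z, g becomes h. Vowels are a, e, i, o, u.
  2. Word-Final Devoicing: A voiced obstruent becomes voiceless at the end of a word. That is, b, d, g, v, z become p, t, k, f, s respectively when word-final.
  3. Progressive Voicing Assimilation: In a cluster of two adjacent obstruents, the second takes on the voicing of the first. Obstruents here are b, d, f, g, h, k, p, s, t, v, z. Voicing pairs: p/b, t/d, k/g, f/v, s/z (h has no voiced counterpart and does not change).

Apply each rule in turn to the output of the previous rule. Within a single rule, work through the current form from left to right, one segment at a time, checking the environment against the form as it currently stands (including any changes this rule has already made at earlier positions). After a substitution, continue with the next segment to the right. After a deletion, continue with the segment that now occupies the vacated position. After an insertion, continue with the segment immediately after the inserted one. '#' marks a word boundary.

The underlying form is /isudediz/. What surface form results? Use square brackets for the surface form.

1 Stop Lenition: [isudediz] → [isuzeziz]
2 Word-Final Devoicing: [isuzeziz] → [isuzezis]
3 Progressive Voicing Assimilation: no change — [isuzezis]

[isuzezis]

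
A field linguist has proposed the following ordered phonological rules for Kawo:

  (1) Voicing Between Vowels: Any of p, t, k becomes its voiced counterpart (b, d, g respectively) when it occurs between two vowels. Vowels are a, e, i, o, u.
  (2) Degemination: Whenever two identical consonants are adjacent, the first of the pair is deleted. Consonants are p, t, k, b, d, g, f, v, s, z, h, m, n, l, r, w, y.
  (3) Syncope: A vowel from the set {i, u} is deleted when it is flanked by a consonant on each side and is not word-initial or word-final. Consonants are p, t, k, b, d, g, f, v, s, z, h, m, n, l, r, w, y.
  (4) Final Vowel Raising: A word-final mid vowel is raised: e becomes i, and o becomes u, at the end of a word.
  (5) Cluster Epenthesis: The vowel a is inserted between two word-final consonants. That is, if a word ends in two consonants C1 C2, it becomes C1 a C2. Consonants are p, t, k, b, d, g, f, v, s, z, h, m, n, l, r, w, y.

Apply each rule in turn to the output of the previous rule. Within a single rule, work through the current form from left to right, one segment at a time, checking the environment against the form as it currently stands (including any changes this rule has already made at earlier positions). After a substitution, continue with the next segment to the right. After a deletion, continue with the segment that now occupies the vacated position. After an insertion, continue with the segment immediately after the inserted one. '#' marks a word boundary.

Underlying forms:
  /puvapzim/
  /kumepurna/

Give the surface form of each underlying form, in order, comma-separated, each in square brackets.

[pvapzam], [kmebrna]

/puvapzim/:
  (1) Voicing Between Vowels: no change — [puvapzim]
  (2) Degemination: no change — [puvapzim]
  (3) Syncope: [puvapzim] → [pvapzm]
  (4) Final Vowel Raising: no change — [pvapzm]
  (5) Cluster Epenthesis: [pvapzm] → [pvapzam]
/kumepurna/:
  (1) Voicing Between Vowels: [kumepurna] → [kumeburna]
  (2) Degemination: no change — [kumeburna]
  (3) Syncope: [kumeburna] → [kmebrna]
  (4) Final Vowel Raising: no change — [kmebrna]
  (5) Cluster Epenthesis: no change — [kmebrna]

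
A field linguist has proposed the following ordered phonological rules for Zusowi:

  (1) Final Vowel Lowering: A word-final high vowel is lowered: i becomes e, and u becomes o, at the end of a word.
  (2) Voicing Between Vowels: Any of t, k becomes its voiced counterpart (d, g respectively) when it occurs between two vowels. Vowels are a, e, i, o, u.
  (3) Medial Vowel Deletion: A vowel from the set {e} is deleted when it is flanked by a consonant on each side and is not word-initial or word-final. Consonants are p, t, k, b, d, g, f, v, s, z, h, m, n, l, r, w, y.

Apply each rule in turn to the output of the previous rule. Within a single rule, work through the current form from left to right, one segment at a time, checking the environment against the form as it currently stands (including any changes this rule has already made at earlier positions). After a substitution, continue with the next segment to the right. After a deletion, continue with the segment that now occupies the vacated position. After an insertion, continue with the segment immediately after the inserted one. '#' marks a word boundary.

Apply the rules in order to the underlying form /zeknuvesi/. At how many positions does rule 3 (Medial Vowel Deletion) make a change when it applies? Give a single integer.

(1) Final Vowel Lowering: [zeknuvesi] → [zeknuvese]
(2) Voicing Between Vowels: no change — [zeknuvese]
(3) Medial Vowel Deletion: [zeknuvese] → [zknuvse]
Rule 3 changed 2 position(s).

2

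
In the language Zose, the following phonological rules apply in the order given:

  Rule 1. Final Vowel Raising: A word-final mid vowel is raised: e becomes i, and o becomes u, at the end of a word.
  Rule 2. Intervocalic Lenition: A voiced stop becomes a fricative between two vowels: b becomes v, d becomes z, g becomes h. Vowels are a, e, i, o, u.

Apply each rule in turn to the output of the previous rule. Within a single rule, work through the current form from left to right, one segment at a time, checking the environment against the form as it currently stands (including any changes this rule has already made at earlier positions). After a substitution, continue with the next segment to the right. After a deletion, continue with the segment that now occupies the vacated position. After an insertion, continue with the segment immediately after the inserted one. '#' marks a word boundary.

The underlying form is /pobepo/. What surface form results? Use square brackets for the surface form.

[povepu]

Rule 1 Final Vowel Raising: [pobepo] → [pobepu]
Rule 2 Intervocalic Lenition: [pobepu] → [povepu]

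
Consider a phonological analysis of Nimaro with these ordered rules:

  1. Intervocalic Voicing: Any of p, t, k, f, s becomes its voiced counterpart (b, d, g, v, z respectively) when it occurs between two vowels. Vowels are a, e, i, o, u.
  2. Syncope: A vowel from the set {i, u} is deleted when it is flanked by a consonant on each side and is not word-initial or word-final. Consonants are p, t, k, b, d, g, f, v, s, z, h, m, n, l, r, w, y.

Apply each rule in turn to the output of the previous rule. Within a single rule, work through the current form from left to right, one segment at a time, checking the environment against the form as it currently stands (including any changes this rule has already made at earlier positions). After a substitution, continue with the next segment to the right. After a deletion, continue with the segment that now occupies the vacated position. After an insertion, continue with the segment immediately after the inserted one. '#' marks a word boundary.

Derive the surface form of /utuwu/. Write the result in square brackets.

1 Intervocalic Voicing: [utuwu] → [uduwu]
2 Syncope: [uduwu] → [udwu]

[udwu]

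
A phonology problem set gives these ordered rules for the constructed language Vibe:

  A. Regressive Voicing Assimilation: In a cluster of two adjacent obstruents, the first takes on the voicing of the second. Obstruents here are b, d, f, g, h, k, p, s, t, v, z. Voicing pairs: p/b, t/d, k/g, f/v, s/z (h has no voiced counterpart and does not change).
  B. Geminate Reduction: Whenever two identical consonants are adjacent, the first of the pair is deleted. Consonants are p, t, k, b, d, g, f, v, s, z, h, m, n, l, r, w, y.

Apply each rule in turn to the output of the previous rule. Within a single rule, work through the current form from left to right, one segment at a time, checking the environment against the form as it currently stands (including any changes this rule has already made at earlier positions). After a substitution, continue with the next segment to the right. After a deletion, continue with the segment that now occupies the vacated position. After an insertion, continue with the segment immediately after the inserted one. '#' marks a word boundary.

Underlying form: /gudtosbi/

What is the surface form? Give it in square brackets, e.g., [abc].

[gutozbi]

A Regressive Voicing Assimilation: [gudtosbi] → [guttozbi]
B Geminate Reduction: [guttozbi] → [gutozbi]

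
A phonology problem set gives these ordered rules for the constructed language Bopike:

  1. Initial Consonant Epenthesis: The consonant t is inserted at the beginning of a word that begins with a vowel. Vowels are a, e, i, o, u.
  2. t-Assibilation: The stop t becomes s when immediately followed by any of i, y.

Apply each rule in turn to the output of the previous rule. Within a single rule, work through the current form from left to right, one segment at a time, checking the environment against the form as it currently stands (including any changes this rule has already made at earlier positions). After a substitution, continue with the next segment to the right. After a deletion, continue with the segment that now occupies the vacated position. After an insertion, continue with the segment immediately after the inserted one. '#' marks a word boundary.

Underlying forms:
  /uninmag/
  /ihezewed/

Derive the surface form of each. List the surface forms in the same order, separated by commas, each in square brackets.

/uninmag/:
  1 Initial Consonant Epenthesis: [uninmag] → [tuninmag]
  2 t-Assibilation: no change — [tuninmag]
/ihezewed/:
  1 Initial Consonant Epenthesis: [ihezewed] → [tihezewed]
  2 t-Assibilation: [tihezewed] → [sihezewed]

[tuninmag], [sihezewed]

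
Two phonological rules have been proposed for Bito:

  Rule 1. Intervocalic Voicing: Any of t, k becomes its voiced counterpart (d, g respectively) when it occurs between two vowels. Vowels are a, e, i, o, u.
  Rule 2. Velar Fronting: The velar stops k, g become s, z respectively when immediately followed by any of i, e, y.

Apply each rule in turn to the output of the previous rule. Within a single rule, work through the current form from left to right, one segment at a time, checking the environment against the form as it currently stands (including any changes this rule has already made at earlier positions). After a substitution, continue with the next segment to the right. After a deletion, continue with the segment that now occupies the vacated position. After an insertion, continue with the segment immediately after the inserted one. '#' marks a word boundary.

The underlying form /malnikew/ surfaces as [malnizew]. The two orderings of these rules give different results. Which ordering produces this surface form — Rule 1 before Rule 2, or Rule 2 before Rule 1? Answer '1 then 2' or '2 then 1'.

Order 1 then 2:
  1 Intervocalic Voicing: [malnikew] → [malnigew]
  2 Velar Fronting: [malnigew] → [malnizew]
  result: [malnizew]
Order 2 then 1:
  2 Velar Fronting: [malnikew] → [malnisew]
  1 Intervocalic Voicing: no change — [malnisew]
  result: [malnisew]

1 then 2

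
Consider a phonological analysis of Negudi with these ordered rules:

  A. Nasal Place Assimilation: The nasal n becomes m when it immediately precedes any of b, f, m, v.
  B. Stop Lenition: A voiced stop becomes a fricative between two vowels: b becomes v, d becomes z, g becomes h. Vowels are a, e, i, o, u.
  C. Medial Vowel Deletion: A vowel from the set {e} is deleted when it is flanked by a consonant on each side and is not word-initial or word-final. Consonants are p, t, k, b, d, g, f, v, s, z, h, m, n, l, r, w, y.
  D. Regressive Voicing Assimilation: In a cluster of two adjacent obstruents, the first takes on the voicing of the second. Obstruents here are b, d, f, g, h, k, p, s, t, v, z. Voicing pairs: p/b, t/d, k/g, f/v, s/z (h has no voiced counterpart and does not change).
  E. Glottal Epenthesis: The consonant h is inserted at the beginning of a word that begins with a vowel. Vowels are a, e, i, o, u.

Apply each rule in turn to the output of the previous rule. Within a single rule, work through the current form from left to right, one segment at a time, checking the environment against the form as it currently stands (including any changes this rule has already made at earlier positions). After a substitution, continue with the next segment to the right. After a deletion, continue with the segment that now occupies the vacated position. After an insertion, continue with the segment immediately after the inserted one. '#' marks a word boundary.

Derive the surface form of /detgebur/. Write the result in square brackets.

[tdgvur]

A Nasal Place Assimilation: no change — [detgebur]
B Stop Lenition: [detgebur] → [detgevur]
C Medial Vowel Deletion: [detgevur] → [dtgvur]
D Regressive Voicing Assimilation: [dtgvur] → [tdgvur]
E Glottal Epenthesis: no change — [tdgvur]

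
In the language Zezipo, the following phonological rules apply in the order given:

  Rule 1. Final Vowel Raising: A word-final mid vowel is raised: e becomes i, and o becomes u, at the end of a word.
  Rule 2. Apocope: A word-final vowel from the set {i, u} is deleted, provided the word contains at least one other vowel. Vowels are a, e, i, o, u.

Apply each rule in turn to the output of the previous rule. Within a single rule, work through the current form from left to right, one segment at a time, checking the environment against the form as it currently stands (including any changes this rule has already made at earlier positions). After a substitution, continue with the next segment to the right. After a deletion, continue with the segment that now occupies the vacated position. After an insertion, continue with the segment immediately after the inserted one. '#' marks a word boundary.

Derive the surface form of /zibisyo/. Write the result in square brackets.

Rule 1 Final Vowel Raising: [zibisyo] → [zibisyu]
Rule 2 Apocope: [zibisyu] → [zibisy]

[zibisy]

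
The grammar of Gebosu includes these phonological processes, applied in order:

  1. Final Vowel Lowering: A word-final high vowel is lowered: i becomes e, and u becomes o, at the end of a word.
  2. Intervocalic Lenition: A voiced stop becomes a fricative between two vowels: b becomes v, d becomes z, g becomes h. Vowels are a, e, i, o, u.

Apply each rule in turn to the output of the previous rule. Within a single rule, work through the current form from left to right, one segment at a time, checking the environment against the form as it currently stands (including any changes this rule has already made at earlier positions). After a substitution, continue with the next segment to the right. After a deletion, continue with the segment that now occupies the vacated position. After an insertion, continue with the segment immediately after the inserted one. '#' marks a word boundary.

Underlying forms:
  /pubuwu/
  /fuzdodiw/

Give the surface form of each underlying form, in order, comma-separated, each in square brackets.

/pubuwu/:
  1 Final Vowel Lowering: [pubuwu] → [pubuwo]
  2 Intervocalic Lenition: [pubuwo] → [puvuwo]
/fuzdodiw/:
  1 Final Vowel Lowering: no change — [fuzdodiw]
  2 Intervocalic Lenition: [fuzdodiw] → [fuzdoziw]

[puvuwo], [fuzdoziw]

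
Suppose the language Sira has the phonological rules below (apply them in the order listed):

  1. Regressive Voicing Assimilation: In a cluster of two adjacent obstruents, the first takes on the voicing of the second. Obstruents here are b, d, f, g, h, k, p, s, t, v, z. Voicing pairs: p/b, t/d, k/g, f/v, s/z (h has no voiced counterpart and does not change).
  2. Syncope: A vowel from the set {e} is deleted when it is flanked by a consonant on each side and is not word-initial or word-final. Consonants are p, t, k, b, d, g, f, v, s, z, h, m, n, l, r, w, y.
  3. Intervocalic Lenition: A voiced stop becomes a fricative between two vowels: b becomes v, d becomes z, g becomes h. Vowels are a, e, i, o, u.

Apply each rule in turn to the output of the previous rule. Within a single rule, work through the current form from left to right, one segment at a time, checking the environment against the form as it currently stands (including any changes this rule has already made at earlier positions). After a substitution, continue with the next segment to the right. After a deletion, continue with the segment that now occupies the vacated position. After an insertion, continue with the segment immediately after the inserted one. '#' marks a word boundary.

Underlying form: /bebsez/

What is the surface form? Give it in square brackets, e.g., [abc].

[bpsz]

1 Regressive Voicing Assimilation: [bebsez] → [bepsez]
2 Syncope: [bepsez] → [bpsz]
3 Intervocalic Lenition: no change — [bpsz]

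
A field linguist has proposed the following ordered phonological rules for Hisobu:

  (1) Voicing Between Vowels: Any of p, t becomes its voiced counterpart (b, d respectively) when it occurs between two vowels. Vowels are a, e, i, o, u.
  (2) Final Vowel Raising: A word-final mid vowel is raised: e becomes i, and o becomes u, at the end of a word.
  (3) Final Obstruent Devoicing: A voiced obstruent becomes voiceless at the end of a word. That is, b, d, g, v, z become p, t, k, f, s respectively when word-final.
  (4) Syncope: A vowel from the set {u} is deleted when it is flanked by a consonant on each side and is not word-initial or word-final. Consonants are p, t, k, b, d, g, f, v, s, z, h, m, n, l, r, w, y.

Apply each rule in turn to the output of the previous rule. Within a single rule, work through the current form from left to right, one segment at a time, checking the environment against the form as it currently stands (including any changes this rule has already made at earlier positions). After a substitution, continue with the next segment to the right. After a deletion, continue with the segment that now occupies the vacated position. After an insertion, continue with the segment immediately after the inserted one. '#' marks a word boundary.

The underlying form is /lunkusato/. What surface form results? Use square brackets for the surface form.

[lnksadu]

(1) Voicing Between Vowels: [lunkusato] → [lunkusado]
(2) Final Vowel Raising: [lunkusado] → [lunkusadu]
(3) Final Obstruent Devoicing: no change — [lunkusadu]
(4) Syncope: [lunkusadu] → [lnksadu]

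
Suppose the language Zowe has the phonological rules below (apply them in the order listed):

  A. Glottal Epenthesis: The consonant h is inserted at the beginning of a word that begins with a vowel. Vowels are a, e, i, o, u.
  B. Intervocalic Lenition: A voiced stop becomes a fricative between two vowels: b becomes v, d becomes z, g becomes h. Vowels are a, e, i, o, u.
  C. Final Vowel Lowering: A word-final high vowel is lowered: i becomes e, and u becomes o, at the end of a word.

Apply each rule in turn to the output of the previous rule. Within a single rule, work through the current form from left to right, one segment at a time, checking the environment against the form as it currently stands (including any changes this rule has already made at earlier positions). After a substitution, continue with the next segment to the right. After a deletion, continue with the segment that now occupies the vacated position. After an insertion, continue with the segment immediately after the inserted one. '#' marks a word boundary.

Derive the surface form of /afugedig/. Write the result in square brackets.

[hafuhezig]

A Glottal Epenthesis: [afugedig] → [hafugedig]
B Intervocalic Lenition: [hafugedig] → [hafuhezig]
C Final Vowel Lowering: no change — [hafuhezig]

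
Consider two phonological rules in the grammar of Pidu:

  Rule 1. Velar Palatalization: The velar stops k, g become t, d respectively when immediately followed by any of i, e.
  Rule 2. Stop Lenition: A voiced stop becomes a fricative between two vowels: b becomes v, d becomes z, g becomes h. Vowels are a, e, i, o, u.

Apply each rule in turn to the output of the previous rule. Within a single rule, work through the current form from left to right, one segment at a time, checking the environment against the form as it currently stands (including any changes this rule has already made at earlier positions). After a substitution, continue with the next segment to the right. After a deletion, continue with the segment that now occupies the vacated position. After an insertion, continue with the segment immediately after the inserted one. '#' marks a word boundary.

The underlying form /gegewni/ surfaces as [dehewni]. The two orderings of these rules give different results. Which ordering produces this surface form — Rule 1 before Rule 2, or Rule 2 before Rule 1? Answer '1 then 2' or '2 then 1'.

2 then 1

Order 1 then 2:
  1 Velar Palatalization: [gegewni] → [dedewni]
  2 Stop Lenition: [dedewni] → [dezewni]
  result: [dezewni]
Order 2 then 1:
  2 Stop Lenition: [gegewni] → [gehewni]
  1 Velar Palatalization: [gehewni] → [dehewni]
  result: [dehewni]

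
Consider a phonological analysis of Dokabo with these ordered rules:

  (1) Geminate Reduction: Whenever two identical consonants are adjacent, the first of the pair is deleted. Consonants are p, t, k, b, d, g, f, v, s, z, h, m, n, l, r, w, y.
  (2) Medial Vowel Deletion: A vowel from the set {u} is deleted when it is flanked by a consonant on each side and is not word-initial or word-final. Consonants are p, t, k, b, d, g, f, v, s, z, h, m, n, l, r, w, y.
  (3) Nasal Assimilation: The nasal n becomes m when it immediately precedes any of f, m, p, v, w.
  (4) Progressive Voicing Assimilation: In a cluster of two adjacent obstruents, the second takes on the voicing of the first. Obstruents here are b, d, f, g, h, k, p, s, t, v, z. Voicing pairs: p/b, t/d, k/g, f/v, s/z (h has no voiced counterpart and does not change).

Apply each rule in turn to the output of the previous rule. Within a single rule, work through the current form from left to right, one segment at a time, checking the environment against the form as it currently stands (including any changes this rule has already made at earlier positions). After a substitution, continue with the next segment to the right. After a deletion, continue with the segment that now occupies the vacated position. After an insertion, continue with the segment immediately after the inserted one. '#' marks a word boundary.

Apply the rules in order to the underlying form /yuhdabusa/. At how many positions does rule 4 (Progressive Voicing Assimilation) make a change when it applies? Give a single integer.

2

(1) Geminate Reduction: no change — [yuhdabusa]
(2) Medial Vowel Deletion: [yuhdabusa] → [yhdabsa]
(3) Nasal Assimilation: no change — [yhdabsa]
(4) Progressive Voicing Assimilation: [yhdabsa] → [yhtabza]
Rule 4 changed 2 position(s).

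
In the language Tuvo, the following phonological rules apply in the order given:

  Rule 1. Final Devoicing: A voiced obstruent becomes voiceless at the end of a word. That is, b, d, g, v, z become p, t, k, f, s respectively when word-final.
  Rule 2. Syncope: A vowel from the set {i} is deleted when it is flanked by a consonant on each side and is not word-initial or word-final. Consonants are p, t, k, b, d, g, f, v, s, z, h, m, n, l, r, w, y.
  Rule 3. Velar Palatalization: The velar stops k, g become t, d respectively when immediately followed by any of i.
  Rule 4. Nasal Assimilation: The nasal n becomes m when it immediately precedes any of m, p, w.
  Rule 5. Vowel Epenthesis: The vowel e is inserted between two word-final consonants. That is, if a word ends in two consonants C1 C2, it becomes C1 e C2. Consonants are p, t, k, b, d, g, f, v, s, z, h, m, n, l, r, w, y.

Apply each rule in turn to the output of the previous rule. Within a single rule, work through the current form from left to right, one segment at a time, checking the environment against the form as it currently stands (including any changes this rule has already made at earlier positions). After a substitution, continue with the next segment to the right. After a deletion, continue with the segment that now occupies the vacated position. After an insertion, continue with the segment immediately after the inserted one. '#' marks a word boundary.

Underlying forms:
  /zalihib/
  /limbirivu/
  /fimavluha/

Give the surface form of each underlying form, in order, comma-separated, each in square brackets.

[zalhep], [lmbrvu], [fmavluha]

/zalihib/:
  Rule 1 Final Devoicing: [zalihib] → [zalihip]
  Rule 2 Syncope: [zalihip] → [zalhp]
  Rule 3 Velar Palatalization: no change — [zalhp]
  Rule 4 Nasal Assimilation: no change — [zalhp]
  Rule 5 Vowel Epenthesis: [zalhp] → [zalhep]
/limbirivu/:
  Rule 1 Final Devoicing: no change — [limbirivu]
  Rule 2 Syncope: [limbirivu] → [lmbrvu]
  Rule 3 Velar Palatalization: no change — [lmbrvu]
  Rule 4 Nasal Assimilation: no change — [lmbrvu]
  Rule 5 Vowel Epenthesis: no change — [lmbrvu]
/fimavluha/:
  Rule 1 Final Devoicing: no change — [fimavluha]
  Rule 2 Syncope: [fimavluha] → [fmavluha]
  Rule 3 Velar Palatalization: no change — [fmavluha]
  Rule 4 Nasal Assimilation: no change — [fmavluha]
  Rule 5 Vowel Epenthesis: no change — [fmavluha]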